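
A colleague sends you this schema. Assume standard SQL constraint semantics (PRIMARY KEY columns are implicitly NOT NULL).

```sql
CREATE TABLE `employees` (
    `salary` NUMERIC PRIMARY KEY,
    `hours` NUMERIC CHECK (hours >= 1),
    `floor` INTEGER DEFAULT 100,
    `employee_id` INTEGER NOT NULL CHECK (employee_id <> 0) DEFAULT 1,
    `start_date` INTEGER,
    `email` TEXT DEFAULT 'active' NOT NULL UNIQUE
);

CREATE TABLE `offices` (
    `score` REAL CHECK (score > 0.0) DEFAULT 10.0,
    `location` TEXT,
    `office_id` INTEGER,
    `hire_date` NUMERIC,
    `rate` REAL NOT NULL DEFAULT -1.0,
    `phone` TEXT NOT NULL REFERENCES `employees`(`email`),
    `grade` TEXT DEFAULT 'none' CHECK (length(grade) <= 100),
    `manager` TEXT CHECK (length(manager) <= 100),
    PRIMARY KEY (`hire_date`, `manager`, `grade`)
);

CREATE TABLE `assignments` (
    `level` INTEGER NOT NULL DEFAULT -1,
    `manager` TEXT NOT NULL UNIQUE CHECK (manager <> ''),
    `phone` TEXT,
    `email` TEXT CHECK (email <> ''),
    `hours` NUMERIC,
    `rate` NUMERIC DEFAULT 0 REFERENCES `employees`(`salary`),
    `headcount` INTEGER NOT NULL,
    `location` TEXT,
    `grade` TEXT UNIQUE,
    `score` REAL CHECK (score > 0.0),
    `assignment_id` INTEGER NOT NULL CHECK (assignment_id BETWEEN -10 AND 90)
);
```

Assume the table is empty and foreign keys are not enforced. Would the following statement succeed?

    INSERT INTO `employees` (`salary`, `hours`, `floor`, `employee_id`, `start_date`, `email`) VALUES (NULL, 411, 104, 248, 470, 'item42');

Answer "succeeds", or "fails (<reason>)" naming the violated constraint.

salary is explicitly set to NULL, but salary is part of the PRIMARY KEY (implied NOT NULL).

fails (NOT NULL on salary)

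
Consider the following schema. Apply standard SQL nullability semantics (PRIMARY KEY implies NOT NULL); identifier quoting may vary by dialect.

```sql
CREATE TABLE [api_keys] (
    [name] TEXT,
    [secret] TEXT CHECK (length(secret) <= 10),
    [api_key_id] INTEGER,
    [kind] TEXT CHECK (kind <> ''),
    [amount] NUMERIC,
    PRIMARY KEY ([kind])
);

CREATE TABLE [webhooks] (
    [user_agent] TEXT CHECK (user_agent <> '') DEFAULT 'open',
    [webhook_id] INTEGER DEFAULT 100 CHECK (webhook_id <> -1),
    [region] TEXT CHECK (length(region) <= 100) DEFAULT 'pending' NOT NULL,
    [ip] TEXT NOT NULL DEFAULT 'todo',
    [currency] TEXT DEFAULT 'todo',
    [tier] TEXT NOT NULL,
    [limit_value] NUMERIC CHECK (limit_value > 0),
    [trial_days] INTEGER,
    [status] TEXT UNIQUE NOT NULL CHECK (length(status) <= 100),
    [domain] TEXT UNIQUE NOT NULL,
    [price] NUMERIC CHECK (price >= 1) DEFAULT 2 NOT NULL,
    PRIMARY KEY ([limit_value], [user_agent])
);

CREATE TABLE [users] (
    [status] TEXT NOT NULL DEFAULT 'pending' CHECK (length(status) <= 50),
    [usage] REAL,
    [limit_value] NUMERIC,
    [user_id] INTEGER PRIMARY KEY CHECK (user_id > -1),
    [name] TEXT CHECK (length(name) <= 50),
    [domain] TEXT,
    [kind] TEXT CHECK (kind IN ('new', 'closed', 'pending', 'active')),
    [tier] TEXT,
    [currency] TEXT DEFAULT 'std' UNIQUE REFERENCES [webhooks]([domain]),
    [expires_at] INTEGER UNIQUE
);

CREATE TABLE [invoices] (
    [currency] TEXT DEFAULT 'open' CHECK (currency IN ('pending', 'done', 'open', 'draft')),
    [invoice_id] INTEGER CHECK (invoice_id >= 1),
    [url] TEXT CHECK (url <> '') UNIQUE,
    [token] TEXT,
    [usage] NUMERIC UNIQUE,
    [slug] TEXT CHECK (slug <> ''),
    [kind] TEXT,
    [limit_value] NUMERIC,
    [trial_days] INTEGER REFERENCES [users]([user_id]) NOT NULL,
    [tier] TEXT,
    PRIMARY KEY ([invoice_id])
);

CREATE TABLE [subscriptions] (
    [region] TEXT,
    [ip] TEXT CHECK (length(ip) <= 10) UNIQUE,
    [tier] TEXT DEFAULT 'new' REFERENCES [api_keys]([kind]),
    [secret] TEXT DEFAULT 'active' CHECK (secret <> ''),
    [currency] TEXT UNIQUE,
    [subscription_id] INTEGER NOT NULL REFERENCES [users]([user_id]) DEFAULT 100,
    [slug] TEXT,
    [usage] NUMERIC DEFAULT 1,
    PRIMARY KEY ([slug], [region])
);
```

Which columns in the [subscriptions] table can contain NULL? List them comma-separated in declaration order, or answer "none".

- region: part of the PRIMARY KEY, which implies NOT NULL → not nullable.
- ip: CHECK does not forbid NULL (a CHECK constraint passes when its expression is NULL) → nullable.
- tier: a foreign key column may be NULL unless separately constrained → nullable.
- secret: CHECK does not forbid NULL (a CHECK constraint passes when its expression is NULL) → nullable.
- currency: UNIQUE does not imply NOT NULL → nullable.
- subscription_id: declared NOT NULL → not nullable.
- slug: part of the PRIMARY KEY, which implies NOT NULL → not nullable.
- usage: DEFAULT only fills an omitted column; an explicit NULL is still allowed → nullable.

ip, tier, secret, currency, usage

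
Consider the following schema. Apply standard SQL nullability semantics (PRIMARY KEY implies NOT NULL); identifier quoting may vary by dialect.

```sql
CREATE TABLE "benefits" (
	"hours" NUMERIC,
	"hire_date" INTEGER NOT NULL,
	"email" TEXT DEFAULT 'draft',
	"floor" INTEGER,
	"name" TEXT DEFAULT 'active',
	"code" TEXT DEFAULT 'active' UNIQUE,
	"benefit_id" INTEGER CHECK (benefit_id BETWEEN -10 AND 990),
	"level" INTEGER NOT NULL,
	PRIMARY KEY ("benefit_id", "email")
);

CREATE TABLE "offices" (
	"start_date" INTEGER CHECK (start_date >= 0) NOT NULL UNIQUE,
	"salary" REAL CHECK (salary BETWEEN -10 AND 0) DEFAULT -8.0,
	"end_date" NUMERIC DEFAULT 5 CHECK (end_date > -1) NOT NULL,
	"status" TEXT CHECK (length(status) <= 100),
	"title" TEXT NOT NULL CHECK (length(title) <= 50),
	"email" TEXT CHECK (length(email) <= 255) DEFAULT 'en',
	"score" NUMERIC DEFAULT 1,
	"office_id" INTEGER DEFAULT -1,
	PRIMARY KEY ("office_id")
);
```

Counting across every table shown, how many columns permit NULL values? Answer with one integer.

benefits: 4 nullable (hours, floor, name, code — PK (benefit_id, email) and explicit NOT NULL columns excluded).
offices: 4 nullable (salary, status, email, score — PK (office_id) and explicit NOT NULL columns excluded).
Total: 4 + 4 = 8.

8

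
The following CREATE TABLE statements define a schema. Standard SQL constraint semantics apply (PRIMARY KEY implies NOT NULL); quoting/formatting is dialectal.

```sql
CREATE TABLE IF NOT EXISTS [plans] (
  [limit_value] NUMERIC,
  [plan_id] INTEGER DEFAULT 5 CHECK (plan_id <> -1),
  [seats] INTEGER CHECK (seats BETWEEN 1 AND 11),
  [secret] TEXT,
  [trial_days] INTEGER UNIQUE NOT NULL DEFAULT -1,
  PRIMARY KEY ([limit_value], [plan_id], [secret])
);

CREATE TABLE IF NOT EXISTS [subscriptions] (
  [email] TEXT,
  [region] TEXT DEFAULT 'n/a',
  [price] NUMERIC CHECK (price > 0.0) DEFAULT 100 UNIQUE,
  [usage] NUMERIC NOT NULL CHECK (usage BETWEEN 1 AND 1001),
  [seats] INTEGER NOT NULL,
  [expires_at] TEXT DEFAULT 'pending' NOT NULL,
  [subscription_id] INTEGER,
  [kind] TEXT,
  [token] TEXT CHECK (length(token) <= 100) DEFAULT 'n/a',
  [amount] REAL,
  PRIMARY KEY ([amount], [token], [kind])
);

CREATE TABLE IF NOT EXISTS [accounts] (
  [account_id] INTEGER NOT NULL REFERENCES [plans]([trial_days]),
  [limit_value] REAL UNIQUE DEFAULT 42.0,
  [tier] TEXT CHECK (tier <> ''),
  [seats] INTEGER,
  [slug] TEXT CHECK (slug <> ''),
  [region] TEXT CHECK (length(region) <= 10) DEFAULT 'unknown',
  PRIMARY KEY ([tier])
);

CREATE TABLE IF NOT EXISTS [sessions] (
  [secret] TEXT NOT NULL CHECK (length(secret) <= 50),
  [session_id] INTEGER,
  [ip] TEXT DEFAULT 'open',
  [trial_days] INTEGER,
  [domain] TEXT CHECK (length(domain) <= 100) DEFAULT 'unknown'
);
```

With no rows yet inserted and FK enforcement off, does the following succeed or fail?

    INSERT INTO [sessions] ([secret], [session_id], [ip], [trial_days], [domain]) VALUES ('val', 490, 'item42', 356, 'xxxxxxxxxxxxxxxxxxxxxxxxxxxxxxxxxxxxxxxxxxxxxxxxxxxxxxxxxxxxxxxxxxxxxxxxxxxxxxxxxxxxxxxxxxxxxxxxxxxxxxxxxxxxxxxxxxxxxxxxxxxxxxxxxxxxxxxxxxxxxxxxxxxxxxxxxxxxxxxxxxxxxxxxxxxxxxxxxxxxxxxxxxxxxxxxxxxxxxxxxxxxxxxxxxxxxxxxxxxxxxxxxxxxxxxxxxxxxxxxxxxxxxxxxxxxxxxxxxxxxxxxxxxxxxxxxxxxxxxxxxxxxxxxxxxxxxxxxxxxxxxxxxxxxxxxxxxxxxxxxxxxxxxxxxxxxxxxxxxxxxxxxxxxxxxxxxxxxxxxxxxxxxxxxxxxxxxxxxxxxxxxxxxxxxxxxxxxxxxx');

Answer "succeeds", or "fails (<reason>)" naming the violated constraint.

fails (CHECK on domain)

The value 'xxxxxxxxxxxxxxxxxxxxxxxxxxxxxxxxxxxxxxxxxxxxxxxxxxxxxxxxxxxxxxxxxxxxxxxxxxxxxxxxxxxxxxxxxxxxxxxxxxxxxxxxxxxxxxxxxxxxxxxxxxxxxxxxxxxxxxxxxxxxxxxxxxxxxxxxxxxxxxxxxxxxxxxxxxxxxxxxxxxxxxxxxxxxxxxxxxxxxxxxxxxxxxxxxxxxxxxxxxxxxxxxxxxxxxxxxxxxxxxxxxxxxxxxxxxxxxxxxxxxxxxxxxxxxxxxxxxxxxxxxxxxxxxxxxxxxxxxxxxxxxxxxxxxxxxxxxxxxxxxxxxxxxxxxxxxxxxxxxxxxxxxxxxxxxxxxxxxxxxxxxxxxxxxxxxxxxxxxxxxxxxxxxxxxxxxxxxxxxxx' for domain violates CHECK (length(domain) <= 100).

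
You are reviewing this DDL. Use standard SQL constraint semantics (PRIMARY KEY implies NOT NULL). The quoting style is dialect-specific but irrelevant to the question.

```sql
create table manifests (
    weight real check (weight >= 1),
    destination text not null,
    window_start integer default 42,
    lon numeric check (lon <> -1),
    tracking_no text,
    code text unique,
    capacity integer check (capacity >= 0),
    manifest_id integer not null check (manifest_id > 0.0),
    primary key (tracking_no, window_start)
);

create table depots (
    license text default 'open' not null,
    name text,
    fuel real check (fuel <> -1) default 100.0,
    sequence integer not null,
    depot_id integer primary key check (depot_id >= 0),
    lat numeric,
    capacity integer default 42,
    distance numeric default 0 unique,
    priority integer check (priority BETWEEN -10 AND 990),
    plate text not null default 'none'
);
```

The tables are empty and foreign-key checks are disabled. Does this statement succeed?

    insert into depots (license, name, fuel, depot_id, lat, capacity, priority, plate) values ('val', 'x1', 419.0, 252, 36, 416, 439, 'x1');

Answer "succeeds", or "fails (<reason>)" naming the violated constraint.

fails (NOT NULL on sequence)

sequence is omitted from the column list and has no DEFAULT, so it would receive NULL.
But sequence is declared NOT NULL.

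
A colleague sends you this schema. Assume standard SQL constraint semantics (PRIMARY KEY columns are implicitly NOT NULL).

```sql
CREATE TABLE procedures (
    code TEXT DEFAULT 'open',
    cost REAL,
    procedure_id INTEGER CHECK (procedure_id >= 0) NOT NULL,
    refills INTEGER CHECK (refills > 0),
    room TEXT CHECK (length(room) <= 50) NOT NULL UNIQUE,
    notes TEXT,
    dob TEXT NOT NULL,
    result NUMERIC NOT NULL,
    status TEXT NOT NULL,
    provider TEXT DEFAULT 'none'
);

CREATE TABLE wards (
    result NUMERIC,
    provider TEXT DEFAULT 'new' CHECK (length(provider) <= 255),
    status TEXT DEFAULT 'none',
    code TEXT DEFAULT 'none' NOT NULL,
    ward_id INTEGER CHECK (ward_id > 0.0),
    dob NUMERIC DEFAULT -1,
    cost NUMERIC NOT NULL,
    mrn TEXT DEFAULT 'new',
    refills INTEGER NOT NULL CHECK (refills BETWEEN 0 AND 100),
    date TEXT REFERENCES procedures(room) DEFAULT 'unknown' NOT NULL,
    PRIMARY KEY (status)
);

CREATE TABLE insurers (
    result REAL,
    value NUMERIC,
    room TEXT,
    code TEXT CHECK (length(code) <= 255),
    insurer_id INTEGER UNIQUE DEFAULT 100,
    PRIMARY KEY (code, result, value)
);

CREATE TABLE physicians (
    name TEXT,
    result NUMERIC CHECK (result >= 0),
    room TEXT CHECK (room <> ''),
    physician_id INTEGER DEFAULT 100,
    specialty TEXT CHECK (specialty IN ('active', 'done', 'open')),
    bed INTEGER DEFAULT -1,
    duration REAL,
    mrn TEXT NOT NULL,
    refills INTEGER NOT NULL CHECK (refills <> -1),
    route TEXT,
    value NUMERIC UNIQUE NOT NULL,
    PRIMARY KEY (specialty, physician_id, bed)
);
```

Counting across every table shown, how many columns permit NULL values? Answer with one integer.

procedures: 5 nullable (code, cost, refills, notes, provider — PK none and explicit NOT NULL columns excluded).
wards: 5 nullable (result, provider, ward_id, dob, mrn — PK (status) and explicit NOT NULL columns excluded).
insurers: 2 nullable (room, insurer_id — PK (code, result, value) and explicit NOT NULL columns excluded).
physicians: 5 nullable (name, result, room, duration, route — PK (specialty, physician_id, bed) and explicit NOT NULL columns excluded).
Total: 5 + 5 + 2 + 5 = 17.

17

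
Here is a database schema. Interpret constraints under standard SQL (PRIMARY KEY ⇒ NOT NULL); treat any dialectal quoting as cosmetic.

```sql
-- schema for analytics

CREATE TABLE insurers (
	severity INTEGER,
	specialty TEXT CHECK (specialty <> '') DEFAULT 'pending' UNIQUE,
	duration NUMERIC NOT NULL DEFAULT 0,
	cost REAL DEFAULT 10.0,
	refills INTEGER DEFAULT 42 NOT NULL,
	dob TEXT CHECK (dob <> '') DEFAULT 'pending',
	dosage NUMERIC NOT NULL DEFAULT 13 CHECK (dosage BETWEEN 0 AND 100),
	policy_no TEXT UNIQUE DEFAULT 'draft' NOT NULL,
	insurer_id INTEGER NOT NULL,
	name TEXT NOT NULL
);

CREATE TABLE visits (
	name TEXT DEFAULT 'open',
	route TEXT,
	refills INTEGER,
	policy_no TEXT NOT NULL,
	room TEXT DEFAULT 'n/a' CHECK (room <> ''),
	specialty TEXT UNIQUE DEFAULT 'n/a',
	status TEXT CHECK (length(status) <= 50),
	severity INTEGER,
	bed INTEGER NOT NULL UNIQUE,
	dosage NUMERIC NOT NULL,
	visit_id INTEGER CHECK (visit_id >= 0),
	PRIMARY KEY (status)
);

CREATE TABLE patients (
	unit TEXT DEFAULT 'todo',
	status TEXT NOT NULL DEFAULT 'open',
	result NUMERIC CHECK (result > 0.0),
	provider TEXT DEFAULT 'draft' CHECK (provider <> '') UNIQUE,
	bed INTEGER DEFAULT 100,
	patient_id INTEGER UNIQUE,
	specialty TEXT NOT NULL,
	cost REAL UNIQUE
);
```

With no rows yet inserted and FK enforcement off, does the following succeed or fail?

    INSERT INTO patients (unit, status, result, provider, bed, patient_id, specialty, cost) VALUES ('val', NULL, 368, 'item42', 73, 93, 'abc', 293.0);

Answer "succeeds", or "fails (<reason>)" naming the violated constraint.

fails (NOT NULL on status)

status is explicitly set to NULL, but status is declared NOT NULL.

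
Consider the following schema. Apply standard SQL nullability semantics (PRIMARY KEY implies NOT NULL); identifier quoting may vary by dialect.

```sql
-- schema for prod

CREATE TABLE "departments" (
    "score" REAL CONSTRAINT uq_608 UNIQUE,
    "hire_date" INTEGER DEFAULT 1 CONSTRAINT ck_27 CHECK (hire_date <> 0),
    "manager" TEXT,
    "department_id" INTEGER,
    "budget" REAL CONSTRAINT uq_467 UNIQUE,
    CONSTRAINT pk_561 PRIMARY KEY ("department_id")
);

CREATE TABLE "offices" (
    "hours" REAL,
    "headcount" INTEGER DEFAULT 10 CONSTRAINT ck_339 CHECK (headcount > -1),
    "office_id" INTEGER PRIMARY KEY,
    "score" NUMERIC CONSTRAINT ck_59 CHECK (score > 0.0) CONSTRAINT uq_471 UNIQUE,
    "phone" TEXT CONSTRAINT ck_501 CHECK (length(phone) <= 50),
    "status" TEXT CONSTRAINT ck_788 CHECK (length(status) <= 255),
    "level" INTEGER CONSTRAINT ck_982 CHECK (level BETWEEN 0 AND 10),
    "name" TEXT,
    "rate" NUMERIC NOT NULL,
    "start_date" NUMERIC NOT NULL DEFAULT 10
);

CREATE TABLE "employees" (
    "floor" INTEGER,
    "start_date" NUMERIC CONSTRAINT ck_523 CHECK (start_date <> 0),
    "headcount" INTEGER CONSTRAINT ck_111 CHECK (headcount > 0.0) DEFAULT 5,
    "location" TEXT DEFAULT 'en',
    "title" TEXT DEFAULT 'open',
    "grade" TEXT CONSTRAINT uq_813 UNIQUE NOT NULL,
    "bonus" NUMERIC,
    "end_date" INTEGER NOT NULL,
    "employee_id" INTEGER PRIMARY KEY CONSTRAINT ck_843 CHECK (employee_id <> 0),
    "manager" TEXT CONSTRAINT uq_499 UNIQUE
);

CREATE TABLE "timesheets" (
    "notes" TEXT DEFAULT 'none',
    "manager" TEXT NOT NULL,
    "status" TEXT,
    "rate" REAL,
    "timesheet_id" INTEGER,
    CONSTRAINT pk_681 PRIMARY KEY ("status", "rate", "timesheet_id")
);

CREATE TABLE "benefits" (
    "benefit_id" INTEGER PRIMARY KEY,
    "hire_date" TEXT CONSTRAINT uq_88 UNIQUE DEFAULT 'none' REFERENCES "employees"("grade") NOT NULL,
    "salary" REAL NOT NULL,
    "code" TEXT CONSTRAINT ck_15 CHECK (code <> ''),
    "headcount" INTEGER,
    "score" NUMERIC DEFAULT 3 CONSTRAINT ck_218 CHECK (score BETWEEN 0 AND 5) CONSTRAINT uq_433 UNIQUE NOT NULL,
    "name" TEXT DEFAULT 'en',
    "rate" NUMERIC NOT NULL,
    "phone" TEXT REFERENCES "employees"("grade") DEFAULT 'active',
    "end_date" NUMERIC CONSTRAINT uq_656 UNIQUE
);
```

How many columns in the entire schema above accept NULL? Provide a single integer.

departments: 4 nullable (score, hire_date, manager, budget — PK (department_id) and explicit NOT NULL columns excluded).
offices: 7 nullable (hours, headcount, score, phone, status, level, name — PK (office_id) and explicit NOT NULL columns excluded).
employees: 7 nullable (floor, start_date, headcount, location, title, bonus, manager — PK (employee_id) and explicit NOT NULL columns excluded).
timesheets: 1 nullable (notes — PK (status, rate, timesheet_id) and explicit NOT NULL columns excluded).
benefits: 5 nullable (code, headcount, name, phone, end_date — PK (benefit_id) and explicit NOT NULL columns excluded).
Total: 4 + 7 + 7 + 1 + 5 = 24.

24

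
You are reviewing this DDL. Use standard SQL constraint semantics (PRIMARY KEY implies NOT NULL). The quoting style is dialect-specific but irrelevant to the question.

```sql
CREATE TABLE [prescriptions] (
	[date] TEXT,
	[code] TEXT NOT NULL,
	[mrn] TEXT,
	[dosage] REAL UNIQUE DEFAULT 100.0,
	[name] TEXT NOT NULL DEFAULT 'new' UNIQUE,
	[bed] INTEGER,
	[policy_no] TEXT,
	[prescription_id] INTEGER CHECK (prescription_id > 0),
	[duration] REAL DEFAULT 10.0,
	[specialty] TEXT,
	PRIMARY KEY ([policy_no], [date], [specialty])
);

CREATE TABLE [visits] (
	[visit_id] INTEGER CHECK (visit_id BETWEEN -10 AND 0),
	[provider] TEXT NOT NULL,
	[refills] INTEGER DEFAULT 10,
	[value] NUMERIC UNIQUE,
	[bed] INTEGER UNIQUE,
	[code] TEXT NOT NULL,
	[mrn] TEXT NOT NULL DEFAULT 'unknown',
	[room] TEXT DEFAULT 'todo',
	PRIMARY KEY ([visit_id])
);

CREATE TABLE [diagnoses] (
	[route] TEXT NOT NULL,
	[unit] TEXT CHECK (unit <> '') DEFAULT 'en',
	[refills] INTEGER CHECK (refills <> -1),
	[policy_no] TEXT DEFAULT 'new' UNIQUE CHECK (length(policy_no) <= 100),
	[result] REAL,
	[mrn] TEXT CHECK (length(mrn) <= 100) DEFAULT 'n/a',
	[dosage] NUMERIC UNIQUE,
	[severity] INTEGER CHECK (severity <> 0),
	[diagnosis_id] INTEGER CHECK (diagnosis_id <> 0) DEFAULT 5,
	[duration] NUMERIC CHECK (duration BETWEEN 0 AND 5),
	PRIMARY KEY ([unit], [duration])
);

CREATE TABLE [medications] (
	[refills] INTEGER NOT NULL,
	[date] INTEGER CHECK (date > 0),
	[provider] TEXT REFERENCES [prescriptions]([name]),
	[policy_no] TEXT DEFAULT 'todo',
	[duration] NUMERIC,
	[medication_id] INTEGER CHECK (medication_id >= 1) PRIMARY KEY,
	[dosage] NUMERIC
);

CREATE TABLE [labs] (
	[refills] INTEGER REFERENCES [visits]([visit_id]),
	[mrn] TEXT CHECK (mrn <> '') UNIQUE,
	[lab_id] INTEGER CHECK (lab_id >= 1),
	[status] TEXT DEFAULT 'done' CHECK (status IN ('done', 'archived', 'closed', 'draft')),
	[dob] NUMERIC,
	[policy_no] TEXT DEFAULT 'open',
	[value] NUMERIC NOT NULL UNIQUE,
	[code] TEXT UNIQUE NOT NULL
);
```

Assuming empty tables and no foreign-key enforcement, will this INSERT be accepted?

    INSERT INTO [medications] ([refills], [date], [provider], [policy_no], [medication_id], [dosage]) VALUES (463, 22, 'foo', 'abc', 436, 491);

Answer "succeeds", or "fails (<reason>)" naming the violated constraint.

succeeds

NOT NULL columns: medication_id is supplied; refills is supplied.
CHECK constraints: 22 satisfies (date > 0); 436 satisfies (medication_id >= 1).
No constraint is violated.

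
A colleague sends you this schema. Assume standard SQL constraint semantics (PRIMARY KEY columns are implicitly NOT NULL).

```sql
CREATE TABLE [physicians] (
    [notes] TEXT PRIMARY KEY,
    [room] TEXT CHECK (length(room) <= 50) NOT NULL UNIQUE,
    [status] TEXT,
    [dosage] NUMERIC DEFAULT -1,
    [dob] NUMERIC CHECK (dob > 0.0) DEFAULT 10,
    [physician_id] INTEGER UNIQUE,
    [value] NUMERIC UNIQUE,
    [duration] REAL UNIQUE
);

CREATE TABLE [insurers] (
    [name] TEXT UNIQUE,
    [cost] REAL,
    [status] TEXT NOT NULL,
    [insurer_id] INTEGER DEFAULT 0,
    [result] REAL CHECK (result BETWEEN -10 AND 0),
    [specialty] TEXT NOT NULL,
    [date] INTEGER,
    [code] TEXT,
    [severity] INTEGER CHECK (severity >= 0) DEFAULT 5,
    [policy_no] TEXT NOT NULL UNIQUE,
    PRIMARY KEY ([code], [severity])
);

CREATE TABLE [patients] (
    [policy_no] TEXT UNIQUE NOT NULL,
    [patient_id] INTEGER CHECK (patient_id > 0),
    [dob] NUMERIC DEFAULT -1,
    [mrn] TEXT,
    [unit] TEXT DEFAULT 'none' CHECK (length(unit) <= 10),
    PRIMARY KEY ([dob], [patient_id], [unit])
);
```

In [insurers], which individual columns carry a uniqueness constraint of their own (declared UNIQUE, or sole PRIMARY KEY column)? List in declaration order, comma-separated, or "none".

name, policy_no

- name: declared UNIQUE → unique.
- cost: no UNIQUE or single-column PK constraint.
- status: no UNIQUE or single-column PK constraint.
- insurer_id: no UNIQUE or single-column PK constraint.
- result: no UNIQUE or single-column PK constraint.
- specialty: no UNIQUE or single-column PK constraint.
- date: no UNIQUE or single-column PK constraint.
- code: part of a composite PRIMARY KEY — only the tuple is unique, not this column on its own.
- severity: part of a composite PRIMARY KEY — only the tuple is unique, not this column on its own.
- policy_no: declared UNIQUE → unique.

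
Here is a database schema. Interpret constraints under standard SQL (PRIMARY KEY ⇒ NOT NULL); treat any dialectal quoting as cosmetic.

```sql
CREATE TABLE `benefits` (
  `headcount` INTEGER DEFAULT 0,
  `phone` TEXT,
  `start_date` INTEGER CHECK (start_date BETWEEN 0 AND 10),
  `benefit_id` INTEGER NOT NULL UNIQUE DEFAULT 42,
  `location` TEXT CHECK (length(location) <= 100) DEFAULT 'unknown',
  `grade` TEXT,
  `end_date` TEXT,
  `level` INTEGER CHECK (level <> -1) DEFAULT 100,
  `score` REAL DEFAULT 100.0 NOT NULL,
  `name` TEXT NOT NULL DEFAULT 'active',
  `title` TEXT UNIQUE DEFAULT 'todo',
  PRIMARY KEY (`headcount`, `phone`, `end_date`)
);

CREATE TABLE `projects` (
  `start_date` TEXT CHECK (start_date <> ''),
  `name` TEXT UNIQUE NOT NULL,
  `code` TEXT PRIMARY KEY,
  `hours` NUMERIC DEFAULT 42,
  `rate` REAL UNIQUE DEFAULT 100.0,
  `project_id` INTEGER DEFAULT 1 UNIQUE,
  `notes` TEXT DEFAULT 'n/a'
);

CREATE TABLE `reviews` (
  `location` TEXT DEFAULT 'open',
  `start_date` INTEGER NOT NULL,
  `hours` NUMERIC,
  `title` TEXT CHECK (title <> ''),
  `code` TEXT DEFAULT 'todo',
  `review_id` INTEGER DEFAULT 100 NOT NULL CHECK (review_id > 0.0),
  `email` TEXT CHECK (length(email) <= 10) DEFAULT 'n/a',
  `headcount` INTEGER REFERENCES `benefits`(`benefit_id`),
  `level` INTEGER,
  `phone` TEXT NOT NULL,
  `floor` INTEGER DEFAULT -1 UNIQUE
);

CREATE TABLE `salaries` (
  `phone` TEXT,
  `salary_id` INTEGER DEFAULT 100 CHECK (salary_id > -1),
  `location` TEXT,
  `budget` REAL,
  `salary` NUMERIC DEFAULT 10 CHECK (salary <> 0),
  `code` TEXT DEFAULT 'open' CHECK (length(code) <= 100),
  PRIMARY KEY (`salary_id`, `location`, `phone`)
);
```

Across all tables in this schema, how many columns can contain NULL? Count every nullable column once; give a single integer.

21

benefits: 5 nullable (start_date, location, grade, level, title — PK (headcount, phone, end_date) and explicit NOT NULL columns excluded).
projects: 5 nullable (start_date, hours, rate, project_id, notes — PK (code) and explicit NOT NULL columns excluded).
reviews: 8 nullable (location, hours, title, code, email, headcount, level, floor — PK none and explicit NOT NULL columns excluded).
salaries: 3 nullable (budget, salary, code — PK (salary_id, location, phone) and explicit NOT NULL columns excluded).
Total: 5 + 5 + 8 + 3 = 21.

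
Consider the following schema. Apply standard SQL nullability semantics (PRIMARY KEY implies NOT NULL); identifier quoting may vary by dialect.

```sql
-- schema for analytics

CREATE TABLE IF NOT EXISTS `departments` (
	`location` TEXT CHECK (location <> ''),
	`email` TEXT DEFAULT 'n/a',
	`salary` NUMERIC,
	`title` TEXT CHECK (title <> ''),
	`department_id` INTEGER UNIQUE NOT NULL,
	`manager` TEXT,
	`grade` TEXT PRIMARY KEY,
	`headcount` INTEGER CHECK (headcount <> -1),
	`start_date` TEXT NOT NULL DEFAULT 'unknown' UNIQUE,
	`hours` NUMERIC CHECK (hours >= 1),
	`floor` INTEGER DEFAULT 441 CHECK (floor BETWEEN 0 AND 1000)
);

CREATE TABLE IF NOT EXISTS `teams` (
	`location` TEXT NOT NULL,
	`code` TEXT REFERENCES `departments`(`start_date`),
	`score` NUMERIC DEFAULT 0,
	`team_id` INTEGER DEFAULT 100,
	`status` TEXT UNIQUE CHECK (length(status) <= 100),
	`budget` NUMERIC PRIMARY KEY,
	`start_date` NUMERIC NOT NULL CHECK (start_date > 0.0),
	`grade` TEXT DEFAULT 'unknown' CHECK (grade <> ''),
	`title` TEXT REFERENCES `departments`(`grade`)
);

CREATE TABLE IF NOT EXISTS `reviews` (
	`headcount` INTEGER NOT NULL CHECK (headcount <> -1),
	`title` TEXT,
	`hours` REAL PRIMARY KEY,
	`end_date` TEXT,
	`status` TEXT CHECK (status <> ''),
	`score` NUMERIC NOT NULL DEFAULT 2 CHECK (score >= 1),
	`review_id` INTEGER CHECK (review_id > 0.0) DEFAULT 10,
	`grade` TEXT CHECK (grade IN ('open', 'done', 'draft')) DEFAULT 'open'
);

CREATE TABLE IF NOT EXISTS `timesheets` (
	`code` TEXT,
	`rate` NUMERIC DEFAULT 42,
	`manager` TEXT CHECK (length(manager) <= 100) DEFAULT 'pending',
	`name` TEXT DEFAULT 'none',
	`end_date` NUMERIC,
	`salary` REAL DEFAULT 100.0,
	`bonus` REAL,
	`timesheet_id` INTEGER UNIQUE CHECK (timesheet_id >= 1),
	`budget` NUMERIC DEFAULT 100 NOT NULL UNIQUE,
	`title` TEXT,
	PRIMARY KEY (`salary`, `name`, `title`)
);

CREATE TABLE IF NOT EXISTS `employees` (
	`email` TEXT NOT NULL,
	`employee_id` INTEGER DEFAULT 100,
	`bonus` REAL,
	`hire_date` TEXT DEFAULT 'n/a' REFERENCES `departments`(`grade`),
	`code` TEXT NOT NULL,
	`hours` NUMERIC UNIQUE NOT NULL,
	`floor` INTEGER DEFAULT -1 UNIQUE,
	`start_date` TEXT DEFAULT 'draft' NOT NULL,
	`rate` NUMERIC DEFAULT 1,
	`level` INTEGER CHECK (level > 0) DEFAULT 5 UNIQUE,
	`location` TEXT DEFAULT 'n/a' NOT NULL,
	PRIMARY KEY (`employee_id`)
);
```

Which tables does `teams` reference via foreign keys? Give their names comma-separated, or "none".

- code REFERENCES departments(start_date).
- title REFERENCES departments(grade).

departments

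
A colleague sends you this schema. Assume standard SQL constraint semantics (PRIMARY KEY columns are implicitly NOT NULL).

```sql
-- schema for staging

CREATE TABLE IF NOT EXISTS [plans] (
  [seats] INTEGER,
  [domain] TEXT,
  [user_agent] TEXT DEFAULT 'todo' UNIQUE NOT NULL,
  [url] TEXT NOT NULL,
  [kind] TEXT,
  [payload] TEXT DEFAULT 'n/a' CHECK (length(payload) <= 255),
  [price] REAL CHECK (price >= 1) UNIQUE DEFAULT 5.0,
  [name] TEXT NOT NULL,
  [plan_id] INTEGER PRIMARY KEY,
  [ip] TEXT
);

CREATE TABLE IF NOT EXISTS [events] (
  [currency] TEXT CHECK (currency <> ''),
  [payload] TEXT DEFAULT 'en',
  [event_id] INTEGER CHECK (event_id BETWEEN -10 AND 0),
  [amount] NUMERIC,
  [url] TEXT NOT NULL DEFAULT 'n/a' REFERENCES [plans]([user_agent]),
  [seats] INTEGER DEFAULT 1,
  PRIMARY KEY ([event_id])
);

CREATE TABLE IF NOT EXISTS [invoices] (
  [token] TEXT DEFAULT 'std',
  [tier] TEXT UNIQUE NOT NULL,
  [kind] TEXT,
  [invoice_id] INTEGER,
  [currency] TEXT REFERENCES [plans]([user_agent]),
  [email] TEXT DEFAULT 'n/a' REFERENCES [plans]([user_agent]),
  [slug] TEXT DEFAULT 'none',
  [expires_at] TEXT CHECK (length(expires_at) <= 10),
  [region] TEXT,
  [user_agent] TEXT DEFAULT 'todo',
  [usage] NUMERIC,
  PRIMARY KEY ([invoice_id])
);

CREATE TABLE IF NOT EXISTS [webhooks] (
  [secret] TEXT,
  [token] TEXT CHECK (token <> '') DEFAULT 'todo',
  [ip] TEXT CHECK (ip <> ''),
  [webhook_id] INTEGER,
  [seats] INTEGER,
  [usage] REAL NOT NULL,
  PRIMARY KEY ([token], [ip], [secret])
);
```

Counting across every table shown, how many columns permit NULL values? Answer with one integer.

plans: 6 nullable (seats, domain, kind, payload, price, ip — PK (plan_id) and explicit NOT NULL columns excluded).
events: 4 nullable (currency, payload, amount, seats — PK (event_id) and explicit NOT NULL columns excluded).
invoices: 9 nullable (token, kind, currency, email, slug, expires_at, region, user_agent, usage — PK (invoice_id) and explicit NOT NULL columns excluded).
webhooks: 2 nullable (webhook_id, seats — PK (token, ip, secret) and explicit NOT NULL columns excluded).
Total: 6 + 4 + 9 + 2 = 21.

21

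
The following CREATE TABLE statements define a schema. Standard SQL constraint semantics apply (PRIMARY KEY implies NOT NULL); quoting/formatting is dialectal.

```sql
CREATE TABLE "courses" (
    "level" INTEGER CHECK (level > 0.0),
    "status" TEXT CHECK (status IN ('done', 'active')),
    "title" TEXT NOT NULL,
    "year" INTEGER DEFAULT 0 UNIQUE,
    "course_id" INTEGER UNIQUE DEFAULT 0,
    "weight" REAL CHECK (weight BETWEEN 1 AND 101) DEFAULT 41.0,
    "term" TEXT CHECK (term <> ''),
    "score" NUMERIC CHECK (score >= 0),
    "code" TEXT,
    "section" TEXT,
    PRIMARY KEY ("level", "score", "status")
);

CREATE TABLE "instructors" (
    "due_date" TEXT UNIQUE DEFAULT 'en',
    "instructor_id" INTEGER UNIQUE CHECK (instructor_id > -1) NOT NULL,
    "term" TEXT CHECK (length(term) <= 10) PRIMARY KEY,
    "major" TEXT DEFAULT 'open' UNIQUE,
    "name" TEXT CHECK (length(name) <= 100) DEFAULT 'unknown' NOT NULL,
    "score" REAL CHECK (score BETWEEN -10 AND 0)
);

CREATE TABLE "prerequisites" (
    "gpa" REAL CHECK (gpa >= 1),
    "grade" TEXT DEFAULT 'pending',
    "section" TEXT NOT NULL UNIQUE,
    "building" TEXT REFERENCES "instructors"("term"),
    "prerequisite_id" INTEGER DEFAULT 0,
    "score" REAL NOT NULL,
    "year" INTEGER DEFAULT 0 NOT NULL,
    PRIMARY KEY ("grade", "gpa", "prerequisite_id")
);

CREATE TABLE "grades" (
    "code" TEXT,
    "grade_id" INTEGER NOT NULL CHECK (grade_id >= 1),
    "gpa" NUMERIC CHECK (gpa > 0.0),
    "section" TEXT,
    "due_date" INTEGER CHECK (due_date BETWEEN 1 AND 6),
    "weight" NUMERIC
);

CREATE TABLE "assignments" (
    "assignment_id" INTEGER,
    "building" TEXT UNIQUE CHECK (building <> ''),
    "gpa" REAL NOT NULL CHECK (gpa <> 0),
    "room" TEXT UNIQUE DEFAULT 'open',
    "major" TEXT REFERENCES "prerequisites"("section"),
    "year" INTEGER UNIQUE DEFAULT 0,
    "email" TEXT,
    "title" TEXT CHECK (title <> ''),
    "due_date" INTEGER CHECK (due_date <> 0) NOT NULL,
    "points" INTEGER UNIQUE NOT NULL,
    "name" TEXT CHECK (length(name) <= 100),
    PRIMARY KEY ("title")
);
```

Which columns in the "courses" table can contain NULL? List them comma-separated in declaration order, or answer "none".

year, course_id, weight, term, code, section

- level: part of the PRIMARY KEY, which implies NOT NULL → not nullable.
- status: part of the PRIMARY KEY, which implies NOT NULL → not nullable.
- title: declared NOT NULL → not nullable.
- year: UNIQUE does not imply NOT NULL → nullable.
- course_id: UNIQUE does not imply NOT NULL → nullable.
- weight: CHECK does not forbid NULL (a CHECK constraint passes when its expression is NULL) → nullable.
- term: CHECK does not forbid NULL (a CHECK constraint passes when its expression is NULL) → nullable.
- score: part of the PRIMARY KEY, which implies NOT NULL → not nullable.
- code: no NOT NULL constraint applies → nullable.
- section: no NOT NULL constraint applies → nullable.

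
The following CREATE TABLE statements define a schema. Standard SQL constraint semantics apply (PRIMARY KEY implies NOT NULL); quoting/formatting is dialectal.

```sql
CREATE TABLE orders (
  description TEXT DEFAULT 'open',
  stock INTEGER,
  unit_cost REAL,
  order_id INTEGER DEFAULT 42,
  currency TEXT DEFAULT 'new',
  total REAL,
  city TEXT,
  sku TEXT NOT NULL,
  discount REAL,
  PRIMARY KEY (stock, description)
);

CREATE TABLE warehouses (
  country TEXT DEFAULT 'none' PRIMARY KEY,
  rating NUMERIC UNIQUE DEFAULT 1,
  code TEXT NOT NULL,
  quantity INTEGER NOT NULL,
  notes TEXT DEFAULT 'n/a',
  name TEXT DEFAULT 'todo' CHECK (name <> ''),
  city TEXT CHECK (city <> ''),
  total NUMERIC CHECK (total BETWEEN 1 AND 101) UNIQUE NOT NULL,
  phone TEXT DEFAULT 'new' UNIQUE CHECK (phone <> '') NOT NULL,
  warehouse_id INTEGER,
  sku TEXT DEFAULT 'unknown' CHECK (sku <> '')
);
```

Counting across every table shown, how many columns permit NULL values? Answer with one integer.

12

orders: 6 nullable (unit_cost, order_id, currency, total, city, discount — PK (stock, description) and explicit NOT NULL columns excluded).
warehouses: 6 nullable (rating, notes, name, city, warehouse_id, sku — PK (country) and explicit NOT NULL columns excluded).
Total: 6 + 6 = 12.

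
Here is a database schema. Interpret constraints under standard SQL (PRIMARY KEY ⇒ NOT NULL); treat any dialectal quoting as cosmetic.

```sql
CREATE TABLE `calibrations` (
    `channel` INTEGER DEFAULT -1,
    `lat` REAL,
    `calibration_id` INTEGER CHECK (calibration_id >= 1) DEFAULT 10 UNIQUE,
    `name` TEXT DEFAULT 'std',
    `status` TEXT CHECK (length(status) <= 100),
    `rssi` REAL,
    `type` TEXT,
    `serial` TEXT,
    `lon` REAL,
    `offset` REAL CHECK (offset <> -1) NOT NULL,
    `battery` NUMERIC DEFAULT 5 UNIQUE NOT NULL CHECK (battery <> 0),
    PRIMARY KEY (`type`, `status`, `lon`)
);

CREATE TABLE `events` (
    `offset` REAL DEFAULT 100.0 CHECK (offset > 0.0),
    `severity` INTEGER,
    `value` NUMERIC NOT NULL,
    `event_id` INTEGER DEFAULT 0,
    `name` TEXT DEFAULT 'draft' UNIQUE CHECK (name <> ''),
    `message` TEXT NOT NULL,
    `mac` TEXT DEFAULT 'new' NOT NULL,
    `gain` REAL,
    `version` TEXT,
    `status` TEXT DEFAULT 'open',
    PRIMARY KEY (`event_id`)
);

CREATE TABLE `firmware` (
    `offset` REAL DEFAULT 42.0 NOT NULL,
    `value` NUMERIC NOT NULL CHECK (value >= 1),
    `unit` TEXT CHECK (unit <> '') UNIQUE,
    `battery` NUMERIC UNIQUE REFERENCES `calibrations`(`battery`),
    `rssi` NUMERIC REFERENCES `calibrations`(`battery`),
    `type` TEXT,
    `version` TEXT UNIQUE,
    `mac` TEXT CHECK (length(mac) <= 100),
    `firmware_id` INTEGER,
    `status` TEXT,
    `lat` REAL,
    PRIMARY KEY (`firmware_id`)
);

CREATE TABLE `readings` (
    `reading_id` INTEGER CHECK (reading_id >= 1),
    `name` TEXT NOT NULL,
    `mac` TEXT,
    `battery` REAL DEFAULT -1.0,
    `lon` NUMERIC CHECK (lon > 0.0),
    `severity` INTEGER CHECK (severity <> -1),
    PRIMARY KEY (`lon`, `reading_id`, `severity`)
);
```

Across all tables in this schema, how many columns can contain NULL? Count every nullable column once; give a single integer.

calibrations: 6 nullable (channel, lat, calibration_id, name, rssi, serial — PK (type, status, lon) and explicit NOT NULL columns excluded).
events: 6 nullable (offset, severity, name, gain, version, status — PK (event_id) and explicit NOT NULL columns excluded).
firmware: 8 nullable (unit, battery, rssi, type, version, mac, status, lat — PK (firmware_id) and explicit NOT NULL columns excluded).
readings: 2 nullable (mac, battery — PK (lon, reading_id, severity) and explicit NOT NULL columns excluded).
Total: 6 + 6 + 8 + 2 = 22.

22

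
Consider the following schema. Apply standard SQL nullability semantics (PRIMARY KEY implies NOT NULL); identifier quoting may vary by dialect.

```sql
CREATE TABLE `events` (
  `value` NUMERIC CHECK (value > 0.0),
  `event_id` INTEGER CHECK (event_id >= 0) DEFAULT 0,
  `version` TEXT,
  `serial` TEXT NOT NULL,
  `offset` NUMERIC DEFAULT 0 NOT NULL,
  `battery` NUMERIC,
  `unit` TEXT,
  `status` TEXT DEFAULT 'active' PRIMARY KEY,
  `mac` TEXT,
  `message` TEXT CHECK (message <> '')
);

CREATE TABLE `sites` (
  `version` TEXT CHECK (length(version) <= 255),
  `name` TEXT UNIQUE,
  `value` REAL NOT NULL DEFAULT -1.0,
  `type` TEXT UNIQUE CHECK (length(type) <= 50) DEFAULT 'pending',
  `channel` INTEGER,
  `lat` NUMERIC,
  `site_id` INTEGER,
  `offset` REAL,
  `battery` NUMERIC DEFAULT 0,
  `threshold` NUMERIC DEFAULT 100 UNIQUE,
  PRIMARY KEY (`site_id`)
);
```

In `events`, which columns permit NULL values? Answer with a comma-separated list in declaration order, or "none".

value, event_id, version, battery, unit, mac, message

- value: CHECK does not forbid NULL (a CHECK constraint passes when its expression is NULL) → nullable.
- event_id: CHECK does not forbid NULL (a CHECK constraint passes when its expression is NULL) → nullable.
- version: no NOT NULL constraint applies → nullable.
- serial: declared NOT NULL → not nullable.
- offset: declared NOT NULL → not nullable.
- battery: no NOT NULL constraint applies → nullable.
- unit: no NOT NULL constraint applies → nullable.
- status: part of the PRIMARY KEY, which implies NOT NULL → not nullable.
- mac: no NOT NULL constraint applies → nullable.
- message: CHECK does not forbid NULL (a CHECK constraint passes when its expression is NULL) → nullable.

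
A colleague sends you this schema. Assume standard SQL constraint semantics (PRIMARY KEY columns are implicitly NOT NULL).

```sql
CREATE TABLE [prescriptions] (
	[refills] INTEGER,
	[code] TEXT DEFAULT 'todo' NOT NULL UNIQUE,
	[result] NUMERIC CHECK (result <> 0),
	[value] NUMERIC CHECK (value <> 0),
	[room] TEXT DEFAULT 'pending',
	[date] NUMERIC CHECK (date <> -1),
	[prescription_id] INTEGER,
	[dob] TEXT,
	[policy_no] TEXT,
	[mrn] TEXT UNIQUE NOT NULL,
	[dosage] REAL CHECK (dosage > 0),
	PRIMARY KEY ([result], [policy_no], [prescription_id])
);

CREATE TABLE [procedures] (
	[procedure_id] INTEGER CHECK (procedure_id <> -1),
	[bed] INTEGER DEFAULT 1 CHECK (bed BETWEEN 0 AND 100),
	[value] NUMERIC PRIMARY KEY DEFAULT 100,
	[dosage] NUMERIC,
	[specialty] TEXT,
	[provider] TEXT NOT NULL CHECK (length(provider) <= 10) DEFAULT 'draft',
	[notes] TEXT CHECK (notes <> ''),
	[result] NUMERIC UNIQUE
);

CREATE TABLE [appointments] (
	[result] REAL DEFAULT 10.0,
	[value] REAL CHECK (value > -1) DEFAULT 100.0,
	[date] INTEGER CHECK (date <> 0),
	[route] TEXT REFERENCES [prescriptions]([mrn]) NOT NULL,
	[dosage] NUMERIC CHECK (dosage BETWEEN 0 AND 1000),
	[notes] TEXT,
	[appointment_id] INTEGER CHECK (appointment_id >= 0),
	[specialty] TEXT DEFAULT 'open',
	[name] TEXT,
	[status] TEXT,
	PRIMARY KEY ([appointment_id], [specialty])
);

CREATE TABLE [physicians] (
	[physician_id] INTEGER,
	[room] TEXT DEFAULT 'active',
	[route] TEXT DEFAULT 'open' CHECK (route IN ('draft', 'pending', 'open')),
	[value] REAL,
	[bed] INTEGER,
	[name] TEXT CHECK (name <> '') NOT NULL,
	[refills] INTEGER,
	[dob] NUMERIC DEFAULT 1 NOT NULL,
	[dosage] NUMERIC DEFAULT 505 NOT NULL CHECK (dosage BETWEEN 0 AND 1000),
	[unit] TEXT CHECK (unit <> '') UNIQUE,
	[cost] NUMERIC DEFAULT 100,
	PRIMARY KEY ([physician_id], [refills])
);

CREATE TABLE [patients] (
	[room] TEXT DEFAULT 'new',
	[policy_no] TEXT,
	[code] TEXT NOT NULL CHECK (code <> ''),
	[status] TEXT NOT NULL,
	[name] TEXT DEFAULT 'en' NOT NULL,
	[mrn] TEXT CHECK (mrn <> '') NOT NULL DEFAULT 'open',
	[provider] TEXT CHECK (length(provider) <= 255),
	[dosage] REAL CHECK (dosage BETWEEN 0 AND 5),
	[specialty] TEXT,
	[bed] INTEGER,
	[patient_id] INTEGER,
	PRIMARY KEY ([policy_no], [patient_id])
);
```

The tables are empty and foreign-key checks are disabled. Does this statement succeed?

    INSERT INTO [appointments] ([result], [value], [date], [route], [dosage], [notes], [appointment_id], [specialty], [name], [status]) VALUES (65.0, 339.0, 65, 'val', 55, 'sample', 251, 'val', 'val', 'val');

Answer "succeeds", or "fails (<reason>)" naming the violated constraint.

succeeds

NOT NULL columns: appointment_id is supplied; route is supplied; specialty is supplied.
CHECK constraints: 339.0 satisfies (value > -1); 65 satisfies (date <> 0); 55 satisfies (dosage BETWEEN 0 AND 1000); 251 satisfies (appointment_id >= 0).
No constraint is violated.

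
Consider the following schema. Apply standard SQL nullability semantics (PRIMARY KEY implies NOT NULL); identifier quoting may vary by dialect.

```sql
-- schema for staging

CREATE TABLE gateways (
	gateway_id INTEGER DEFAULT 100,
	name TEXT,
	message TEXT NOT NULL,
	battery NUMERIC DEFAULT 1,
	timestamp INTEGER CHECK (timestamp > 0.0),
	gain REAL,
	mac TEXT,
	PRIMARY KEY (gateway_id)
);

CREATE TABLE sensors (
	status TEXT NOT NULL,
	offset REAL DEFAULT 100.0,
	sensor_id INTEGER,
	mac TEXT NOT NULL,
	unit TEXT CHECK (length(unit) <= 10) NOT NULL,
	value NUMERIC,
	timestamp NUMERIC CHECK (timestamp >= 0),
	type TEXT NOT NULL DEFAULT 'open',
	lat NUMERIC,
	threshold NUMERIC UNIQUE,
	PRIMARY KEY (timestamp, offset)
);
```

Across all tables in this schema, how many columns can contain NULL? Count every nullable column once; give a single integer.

9

gateways: 5 nullable (name, battery, timestamp, gain, mac — PK (gateway_id) and explicit NOT NULL columns excluded).
sensors: 4 nullable (sensor_id, value, lat, threshold — PK (timestamp, offset) and explicit NOT NULL columns excluded).
Total: 5 + 4 = 9.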